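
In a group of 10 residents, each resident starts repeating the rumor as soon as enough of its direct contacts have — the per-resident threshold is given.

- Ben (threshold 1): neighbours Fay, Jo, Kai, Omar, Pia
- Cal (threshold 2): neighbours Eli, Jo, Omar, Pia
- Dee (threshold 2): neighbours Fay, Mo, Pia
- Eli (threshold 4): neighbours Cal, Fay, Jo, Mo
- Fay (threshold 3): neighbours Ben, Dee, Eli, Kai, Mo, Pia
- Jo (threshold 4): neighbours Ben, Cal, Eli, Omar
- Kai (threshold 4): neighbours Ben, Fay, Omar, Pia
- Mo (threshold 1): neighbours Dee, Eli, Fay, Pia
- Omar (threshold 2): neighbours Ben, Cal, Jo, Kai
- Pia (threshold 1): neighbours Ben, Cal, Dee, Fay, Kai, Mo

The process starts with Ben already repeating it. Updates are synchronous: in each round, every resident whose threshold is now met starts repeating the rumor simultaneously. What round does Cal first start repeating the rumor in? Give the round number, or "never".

Round 1 — Ben starts repeating the rumor (initial).
Round 2 — checking thresholds:
  Fay: 1 of 6 neighbours < 3, below threshold.
  Jo: 1 of 4 neighbours < 4, below threshold.
  Kai: 1 of 4 neighbours < 4, below threshold.
  Omar: 1 of 4 neighbours < 2, below threshold.
  Pia: 1 of 6 neighbours ≥ 1, starts repeating the rumor.
Round 3 — checking thresholds:
  Cal: 1 of 4 neighbours < 2, below threshold.
  Dee: 1 of 3 neighbours < 2, below threshold.
  Fay: 2 of 6 neighbours < 3, below threshold.
  Jo: 1 of 4 neighbours < 4, below threshold.
  Kai: 2 of 4 neighbours < 4, below threshold.
  Mo: 1 of 4 neighbours ≥ 1, starts repeating the rumor.
  Omar: 1 of 4 neighbours < 2, below threshold.
Round 4 — checking thresholds:
  Cal: 1 of 4 neighbours < 2, below threshold.
  Dee: 2 of 3 neighbours ≥ 2, starts repeating the rumor.
  Eli: 1 of 4 neighbours < 4, below threshold.
  Fay: 3 of 6 neighbours ≥ 3, starts repeating the rumor.
  Jo: 1 of 4 neighbours < 4, below threshold.
  Kai: 2 of 4 neighbours < 4, below threshold.
  Omar: 1 of 4 neighbours < 2, below threshold.
Round 5 — no new spreads; cascade stops.

never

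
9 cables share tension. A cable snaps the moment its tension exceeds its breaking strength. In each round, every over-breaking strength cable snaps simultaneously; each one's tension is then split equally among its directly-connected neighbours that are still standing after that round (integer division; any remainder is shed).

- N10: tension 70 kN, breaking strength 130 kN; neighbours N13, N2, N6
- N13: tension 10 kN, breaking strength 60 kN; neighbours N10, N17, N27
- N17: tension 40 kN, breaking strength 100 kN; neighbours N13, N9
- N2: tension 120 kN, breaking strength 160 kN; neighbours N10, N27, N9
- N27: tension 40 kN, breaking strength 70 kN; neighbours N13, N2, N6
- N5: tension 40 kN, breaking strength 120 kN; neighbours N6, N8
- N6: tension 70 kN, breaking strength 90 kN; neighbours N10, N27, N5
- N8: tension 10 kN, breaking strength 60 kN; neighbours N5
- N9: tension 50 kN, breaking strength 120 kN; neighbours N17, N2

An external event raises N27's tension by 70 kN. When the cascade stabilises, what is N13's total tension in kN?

Round 1 — N27 at 110 > 70. N27 snaps.
  N27 sheds 110 kN to N13, N2, N6: 36 each (2 lost).
    N13: 10+36 = 46 ≤ 60
    N2: 120+36 = 156 ≤ 160
    N6: 70+36 = 106 > 90
Round 2 — N6 snaps.
  N6 sheds 106 kN to N10, N5: 53 each.
    N10: 70+53 = 123 ≤ 130
    N5: 40+53 = 93 ≤ 120
No further breaks.

46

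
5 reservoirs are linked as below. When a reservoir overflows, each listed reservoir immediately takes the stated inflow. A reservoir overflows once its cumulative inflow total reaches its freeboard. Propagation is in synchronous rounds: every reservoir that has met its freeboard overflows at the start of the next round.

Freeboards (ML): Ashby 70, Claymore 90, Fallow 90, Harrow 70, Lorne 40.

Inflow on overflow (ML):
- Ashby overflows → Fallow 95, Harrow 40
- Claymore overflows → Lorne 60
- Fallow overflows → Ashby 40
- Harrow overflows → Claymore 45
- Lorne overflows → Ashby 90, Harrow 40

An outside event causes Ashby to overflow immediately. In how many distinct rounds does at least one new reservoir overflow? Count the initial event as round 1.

Round 1 — Ashby overflows (initial).
  Fallow: +95 → 95 ≥ 90
  Harrow: +40 → 40 < 70
Round 2 — Fallow overflows.
No further overflows.

2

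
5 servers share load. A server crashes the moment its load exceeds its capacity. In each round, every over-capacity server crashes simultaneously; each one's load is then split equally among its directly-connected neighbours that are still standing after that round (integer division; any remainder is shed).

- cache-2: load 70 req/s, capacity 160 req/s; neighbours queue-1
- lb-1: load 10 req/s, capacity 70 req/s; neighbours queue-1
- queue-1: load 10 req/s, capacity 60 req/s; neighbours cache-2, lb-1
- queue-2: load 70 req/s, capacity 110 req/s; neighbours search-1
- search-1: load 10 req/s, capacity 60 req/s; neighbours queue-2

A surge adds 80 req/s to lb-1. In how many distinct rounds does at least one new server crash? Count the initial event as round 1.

Round 1 — lb-1 at 90 > 70. lb-1 crashes.
  lb-1 sheds 90 req/s to queue-1: 90 each.
    queue-1: 10+90 = 100 > 60
Round 2 — queue-1 crashes.
  queue-1 sheds 100 req/s to cache-2: 100 each.
    cache-2: 70+100 = 170 > 160
Round 3 — cache-2 crashes.
  cache-2 sheds 170 req/s: no online neighbours, lost.
No further crashes.

3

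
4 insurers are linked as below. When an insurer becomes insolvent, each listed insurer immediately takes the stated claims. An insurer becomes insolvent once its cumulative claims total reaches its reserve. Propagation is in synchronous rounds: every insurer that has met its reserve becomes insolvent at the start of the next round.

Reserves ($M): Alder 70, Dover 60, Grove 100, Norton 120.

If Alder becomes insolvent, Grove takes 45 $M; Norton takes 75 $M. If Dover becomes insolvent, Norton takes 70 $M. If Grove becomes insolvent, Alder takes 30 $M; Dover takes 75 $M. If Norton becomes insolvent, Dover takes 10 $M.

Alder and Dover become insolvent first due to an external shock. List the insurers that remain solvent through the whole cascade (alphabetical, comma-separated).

Grove

Round 1 — Alder, Dover become insolvent (initial).
  Grove: +45 → 45 < 100
  Norton: +75+70 → 145 ≥ 120
Round 2 — Norton becomes insolvent.
No further insolvencies.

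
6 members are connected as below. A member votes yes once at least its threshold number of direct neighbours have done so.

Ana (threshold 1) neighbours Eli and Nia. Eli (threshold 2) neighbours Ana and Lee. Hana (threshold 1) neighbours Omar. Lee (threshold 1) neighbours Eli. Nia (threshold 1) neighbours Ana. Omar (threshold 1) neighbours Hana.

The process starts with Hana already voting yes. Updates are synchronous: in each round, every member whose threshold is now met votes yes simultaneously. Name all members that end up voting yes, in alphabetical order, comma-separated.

Hana, Omar

Round 1 — Hana votes yes (initial).
Round 2 — checking thresholds:
  Omar: 1 of 1 neighbours ≥ 1, votes yes.
Round 3 — no new yes votes; cascade stops.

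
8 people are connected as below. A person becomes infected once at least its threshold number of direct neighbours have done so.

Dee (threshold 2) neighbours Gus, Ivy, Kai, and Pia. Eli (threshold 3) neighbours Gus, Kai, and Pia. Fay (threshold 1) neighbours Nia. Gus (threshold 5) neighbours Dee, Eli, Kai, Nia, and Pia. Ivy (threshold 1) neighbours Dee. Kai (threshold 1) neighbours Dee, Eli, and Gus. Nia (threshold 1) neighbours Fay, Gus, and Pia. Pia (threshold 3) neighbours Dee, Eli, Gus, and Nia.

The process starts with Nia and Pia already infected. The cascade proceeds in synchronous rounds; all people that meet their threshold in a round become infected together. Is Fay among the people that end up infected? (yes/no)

Round 1 — Nia, Pia become infected (initial).
Round 2 — checking thresholds:
  Dee: 1 of 4 neighbours < 2, below threshold.
  Eli: 1 of 3 neighbours < 3, below threshold.
  Fay: 1 of 1 neighbours ≥ 1, becomes infected.
  Gus: 2 of 5 neighbours < 5, below threshold.
Round 3 — no new infections; cascade stops.

yes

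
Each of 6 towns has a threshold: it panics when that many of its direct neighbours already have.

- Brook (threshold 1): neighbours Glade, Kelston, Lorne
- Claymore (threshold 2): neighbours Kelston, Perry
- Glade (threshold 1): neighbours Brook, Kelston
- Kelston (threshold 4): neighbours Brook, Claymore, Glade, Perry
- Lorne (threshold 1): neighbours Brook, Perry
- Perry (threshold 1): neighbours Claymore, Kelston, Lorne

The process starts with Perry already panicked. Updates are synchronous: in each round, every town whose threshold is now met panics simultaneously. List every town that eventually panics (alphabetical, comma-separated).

Round 1 — Perry panics (initial).
Round 2 — checking thresholds:
  Claymore: 1 of 2 neighbours < 2, holds.
  Kelston: 1 of 4 neighbours < 4, holds.
  Lorne: 1 of 2 neighbours ≥ 1, panics.
Round 3 — checking thresholds:
  Brook: 1 of 3 neighbours ≥ 1, panics.
  Claymore: 1 of 2 neighbours < 2, holds.
  Kelston: 1 of 4 neighbours < 4, holds.
Round 4 — checking thresholds:
  Claymore: 1 of 2 neighbours < 2, holds.
  Glade: 1 of 2 neighbours ≥ 1, panics.
  Kelston: 2 of 4 neighbours < 4, holds.
Round 5 — no new panics; cascade stops.

Brook, Glade, Lorne, Perry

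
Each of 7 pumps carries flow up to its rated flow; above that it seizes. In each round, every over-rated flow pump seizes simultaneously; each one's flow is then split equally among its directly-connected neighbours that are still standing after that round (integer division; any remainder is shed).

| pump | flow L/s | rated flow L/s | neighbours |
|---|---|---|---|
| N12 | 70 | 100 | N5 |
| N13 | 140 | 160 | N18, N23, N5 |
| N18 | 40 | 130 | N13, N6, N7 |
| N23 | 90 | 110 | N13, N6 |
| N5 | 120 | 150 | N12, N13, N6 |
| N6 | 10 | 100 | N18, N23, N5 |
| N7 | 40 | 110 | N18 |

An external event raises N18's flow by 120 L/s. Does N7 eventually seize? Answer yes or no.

no

Round 1 — N18 at 160 > 130. N18 seizes.
  N18 sheds 160 L/s to N13, N6, N7: 53 each (1 lost).
    N13: 140+53 = 193 > 160
    N6: 10+53 = 63 ≤ 100
    N7: 40+53 = 93 ≤ 110
Round 2 — N13 seizes.
  N13 sheds 193 L/s to N23, N5: 96 each (1 lost).
    N23: 90+96 = 186 > 110
    N5: 120+96 = 216 > 150
Round 3 — N23, N5 seize.
  N23 sheds 186 L/s to N6: 186 each.
    N6: 63+186 = 249 > 100
  N5 sheds 216 L/s to N12, N6: 108 each.
    N12: 70+108 = 178 > 100
    N6: 249+108 = 357 > 100
Round 4 — N12, N6 seize.
  N12 sheds 178 L/s: no online neighbours, lost.
  N6 sheds 357 L/s: no online neighbours, lost.
No further seizures.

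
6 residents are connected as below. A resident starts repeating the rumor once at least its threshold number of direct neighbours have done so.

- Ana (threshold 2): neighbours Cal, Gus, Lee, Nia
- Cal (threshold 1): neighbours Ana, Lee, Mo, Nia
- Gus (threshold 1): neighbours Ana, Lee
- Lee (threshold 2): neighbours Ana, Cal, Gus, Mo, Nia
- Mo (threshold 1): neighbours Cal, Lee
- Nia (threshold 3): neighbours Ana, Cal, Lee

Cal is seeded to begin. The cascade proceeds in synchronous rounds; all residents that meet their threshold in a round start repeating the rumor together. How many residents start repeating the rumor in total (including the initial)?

Round 1 — Cal starts repeating the rumor (initial).
Round 2 — checking thresholds:
  Ana: 1 of 4 neighbours < 2, holds.
  Lee: 1 of 5 neighbours < 2, holds.
  Mo: 1 of 2 neighbours ≥ 1, starts repeating the rumor.
  Nia: 1 of 3 neighbours < 3, holds.
Round 3 — checking thresholds:
  Ana: 1 of 4 neighbours < 2, holds.
  Lee: 2 of 5 neighbours ≥ 2, starts repeating the rumor.
  Nia: 1 of 3 neighbours < 3, holds.
Round 4 — checking thresholds:
  Ana: 2 of 4 neighbours ≥ 2, starts repeating the rumor.
  Gus: 1 of 2 neighbours ≥ 1, starts repeating the rumor.
  Nia: 2 of 3 neighbours < 3, holds.
Round 5 — checking thresholds:
  Nia: 3 of 3 neighbours ≥ 3, starts repeating the rumor.
Round 6 — no new spreads; cascade stops.

6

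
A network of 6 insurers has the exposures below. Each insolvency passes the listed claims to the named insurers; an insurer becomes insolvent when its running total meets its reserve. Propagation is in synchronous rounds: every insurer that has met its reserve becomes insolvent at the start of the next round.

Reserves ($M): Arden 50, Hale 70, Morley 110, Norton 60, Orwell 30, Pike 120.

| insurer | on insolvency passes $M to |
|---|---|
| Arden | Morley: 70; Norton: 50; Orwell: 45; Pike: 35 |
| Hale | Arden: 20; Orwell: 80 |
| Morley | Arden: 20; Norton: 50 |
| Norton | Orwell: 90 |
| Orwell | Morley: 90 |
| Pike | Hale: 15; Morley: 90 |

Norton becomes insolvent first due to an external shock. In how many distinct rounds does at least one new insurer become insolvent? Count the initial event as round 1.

2

Round 1 — Norton becomes insolvent (initial).
  Orwell: +90 → 90 ≥ 30
Round 2 — Orwell becomes insolvent.
  Morley: +90 → 90 < 110
No further insolvencies.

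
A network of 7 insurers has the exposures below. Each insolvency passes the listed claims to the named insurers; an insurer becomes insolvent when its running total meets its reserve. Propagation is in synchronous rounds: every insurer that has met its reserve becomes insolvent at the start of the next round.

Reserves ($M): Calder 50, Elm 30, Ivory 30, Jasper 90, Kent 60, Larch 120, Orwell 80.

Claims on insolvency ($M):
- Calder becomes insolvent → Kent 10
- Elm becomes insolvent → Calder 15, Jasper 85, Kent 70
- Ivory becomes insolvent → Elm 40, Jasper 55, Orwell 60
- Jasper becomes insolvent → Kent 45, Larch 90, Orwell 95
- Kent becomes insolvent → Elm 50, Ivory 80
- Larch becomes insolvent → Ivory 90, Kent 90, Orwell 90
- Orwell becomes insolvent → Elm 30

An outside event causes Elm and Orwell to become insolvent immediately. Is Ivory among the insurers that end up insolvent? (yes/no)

Round 1 — Elm, Orwell become insolvent (initial).
  Calder: +15 → 15 < 50
  Jasper: +85 → 85 < 90
  Kent: +70 → 70 ≥ 60
Round 2 — Kent becomes insolvent.
  Ivory: +80 → 80 ≥ 30
Round 3 — Ivory becomes insolvent.
  Jasper: +55 → 140 ≥ 90
Round 4 — Jasper becomes insolvent.
  Larch: +90 → 90 < 120
No further insolvencies.

yes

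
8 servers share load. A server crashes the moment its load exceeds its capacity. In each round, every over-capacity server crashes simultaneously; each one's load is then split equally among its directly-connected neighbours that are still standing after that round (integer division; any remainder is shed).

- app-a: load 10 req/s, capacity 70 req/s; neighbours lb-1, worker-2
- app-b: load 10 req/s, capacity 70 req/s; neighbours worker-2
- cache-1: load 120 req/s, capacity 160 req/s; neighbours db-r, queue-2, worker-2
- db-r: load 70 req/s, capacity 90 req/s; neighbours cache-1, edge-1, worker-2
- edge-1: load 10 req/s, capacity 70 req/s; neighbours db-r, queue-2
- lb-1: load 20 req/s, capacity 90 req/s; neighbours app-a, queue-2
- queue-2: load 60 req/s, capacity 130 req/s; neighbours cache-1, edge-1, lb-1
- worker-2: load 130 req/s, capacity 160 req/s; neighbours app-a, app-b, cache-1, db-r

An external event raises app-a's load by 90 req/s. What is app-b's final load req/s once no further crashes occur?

Round 1 — app-a at 100 > 70. app-a crashes.
  app-a sheds 100 req/s to lb-1, worker-2: 50 each.
    lb-1: 20+50 = 70 ≤ 90
    worker-2: 130+50 = 180 > 160
Round 2 — worker-2 crashes.
  worker-2 sheds 180 req/s to app-b, cache-1, db-r: 60 each.
    app-b: 10+60 = 70 ≤ 70
    cache-1: 120+60 = 180 > 160
    db-r: 70+60 = 130 > 90
Round 3 — cache-1, db-r crash.
  cache-1 sheds 180 req/s to queue-2: 180 each.
    queue-2: 60+180 = 240 > 130
  db-r sheds 130 req/s to edge-1: 130 each.
    edge-1: 10+130 = 140 > 70
Round 4 — edge-1, queue-2 crash.
  edge-1 sheds 140 req/s: no online neighbours, lost.
  queue-2 sheds 240 req/s to lb-1: 240 each.
    lb-1: 70+240 = 310 > 90
Round 5 — lb-1 crashes.
  lb-1 sheds 310 req/s: no online neighbours, lost.
No further crashes.

70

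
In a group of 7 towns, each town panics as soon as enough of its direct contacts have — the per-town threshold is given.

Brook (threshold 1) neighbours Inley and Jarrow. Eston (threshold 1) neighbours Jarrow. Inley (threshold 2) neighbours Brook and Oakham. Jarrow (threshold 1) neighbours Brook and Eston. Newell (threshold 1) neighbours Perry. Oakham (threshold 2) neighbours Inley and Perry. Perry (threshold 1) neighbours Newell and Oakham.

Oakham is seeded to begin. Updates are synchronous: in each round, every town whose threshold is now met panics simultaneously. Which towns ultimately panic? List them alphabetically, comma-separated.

Newell, Oakham, Perry

Round 1 — Oakham panics (initial).
Round 2 — checking thresholds:
  Inley: 1 of 2 neighbours < 2, holds.
  Perry: 1 of 2 neighbours ≥ 1, panics.
Round 3 — checking thresholds:
  Inley: 1 of 2 neighbours < 2, holds.
  Newell: 1 of 1 neighbours ≥ 1, panics.
Round 4 — no new panics; cascade stops.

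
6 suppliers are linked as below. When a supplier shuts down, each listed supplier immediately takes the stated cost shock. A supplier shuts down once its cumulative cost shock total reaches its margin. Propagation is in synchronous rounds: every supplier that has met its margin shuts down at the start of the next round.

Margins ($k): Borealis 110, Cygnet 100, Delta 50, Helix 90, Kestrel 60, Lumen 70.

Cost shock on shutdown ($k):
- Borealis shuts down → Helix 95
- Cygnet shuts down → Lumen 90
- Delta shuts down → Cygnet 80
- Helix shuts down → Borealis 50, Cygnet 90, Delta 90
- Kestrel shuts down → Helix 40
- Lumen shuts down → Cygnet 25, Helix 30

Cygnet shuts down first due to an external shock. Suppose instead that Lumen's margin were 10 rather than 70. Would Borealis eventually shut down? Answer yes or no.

no

With Lumen's margin at 10:
Round 1 — Cygnet shuts down (initial).
  Lumen: +90 → 90 ≥ 10
Round 2 — Lumen shuts down.
  Helix: +30 → 30 < 90
No further shutdowns.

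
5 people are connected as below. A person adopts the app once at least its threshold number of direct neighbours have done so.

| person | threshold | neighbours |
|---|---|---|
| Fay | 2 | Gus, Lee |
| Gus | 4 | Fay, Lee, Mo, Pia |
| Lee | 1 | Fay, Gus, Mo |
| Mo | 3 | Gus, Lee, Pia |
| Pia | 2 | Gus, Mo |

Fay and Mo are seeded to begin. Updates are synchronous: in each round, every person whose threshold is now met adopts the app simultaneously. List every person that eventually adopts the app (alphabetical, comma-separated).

Round 1 — Fay, Mo adopt the app (initial).
Round 2 — checking thresholds:
  Gus: 2 of 4 neighbours < 4, below threshold.
  Lee: 2 of 3 neighbours ≥ 1, adopts the app.
  Pia: 1 of 2 neighbours < 2, below threshold.
Round 3 — no new adoptions; cascade stops.

Fay, Lee, Mo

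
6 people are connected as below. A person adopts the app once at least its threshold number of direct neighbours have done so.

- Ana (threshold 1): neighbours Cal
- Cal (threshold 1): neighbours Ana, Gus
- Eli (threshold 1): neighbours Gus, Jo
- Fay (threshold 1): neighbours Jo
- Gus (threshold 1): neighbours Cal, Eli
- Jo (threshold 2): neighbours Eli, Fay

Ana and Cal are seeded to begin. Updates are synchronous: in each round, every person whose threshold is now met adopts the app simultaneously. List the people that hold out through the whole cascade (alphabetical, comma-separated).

Fay, Jo

Round 1 — Ana, Cal adopt the app (initial).
Round 2 — checking thresholds:
  Gus: 1 of 2 neighbours ≥ 1, adopts the app.
Round 3 — checking thresholds:
  Eli: 1 of 2 neighbours ≥ 1, adopts the app.
Round 4 — no new adoptions; cascade stops.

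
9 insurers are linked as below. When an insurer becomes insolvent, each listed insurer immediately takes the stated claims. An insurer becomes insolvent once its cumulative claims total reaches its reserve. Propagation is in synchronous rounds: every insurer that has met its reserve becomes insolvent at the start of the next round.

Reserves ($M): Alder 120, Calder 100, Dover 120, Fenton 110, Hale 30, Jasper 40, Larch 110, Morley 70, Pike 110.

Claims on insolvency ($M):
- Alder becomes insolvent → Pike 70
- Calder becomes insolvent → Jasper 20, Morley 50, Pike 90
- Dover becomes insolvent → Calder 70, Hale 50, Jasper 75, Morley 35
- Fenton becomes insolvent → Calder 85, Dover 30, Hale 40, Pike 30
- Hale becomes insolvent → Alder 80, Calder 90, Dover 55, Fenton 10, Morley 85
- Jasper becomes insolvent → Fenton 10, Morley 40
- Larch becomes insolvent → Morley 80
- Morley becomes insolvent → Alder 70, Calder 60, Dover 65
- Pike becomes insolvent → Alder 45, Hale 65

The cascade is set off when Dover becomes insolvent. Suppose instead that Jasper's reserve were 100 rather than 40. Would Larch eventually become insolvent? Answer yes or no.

no

With Jasper's reserve at 100:
Round 1 — Dover becomes insolvent (initial).
  Calder: +70 → 70 < 100
  Hale: +50 → 50 ≥ 30
  Jasper: +75 → 75 < 100
  Morley: +35 → 35 < 70
Round 2 — Hale becomes insolvent.
  Alder: +80 → 80 < 120
  Calder: +90 → 160 ≥ 100
  Fenton: +10 → 10 < 110
  Morley: +85 → 120 ≥ 70
Round 3 — Calder, Morley become insolvent.
  Alder: +70 → 150 ≥ 120
  Jasper: +20 → 95 < 100
  Pike: +90 → 90 < 110
Round 4 — Alder becomes insolvent.
  Pike: +70 → 160 ≥ 110
Round 5 — Pike becomes insolvent.
No further insolvencies.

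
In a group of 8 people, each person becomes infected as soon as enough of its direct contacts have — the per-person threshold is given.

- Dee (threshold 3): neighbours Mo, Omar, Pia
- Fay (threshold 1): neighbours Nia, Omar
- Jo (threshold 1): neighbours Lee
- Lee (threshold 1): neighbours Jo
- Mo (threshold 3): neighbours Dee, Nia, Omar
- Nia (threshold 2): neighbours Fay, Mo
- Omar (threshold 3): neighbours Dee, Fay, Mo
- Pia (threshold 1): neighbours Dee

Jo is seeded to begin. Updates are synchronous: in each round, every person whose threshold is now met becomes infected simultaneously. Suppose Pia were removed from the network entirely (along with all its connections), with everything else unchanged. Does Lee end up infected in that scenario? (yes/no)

yes

With Pia removed:
Round 1 — Jo becomes infected (initial).
Round 2 — checking thresholds:
  Lee: 1 of 1 neighbours ≥ 1, becomes infected.
Round 3 — no new infections; cascade stops.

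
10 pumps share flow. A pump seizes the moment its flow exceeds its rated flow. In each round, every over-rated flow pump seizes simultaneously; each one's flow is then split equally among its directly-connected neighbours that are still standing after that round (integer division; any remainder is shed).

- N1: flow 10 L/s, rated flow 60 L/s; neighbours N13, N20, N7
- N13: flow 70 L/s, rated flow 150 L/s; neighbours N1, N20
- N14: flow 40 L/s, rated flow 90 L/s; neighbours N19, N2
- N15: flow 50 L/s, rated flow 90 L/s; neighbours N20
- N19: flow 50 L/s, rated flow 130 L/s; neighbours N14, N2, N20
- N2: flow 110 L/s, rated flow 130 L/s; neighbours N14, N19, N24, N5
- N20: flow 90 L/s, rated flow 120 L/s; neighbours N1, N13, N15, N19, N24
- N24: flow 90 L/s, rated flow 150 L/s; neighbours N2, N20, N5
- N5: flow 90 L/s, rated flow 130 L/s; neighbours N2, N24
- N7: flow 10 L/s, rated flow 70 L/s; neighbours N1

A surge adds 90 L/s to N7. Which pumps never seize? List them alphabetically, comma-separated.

N14, N15, N19, N2, N24, N5

Round 1 — N7 at 100 > 70. N7 seizes.
  N7 sheds 100 L/s to N1: 100 each.
    N1: 10+100 = 110 > 60
Round 2 — N1 seizes.
  N1 sheds 110 L/s to N13, N20: 55 each.
    N13: 70+55 = 125 ≤ 150
    N20: 90+55 = 145 > 120
Round 3 — N20 seizes.
  N20 sheds 145 L/s to N13, N15, N19, N24: 36 each (1 lost).
    N13: 125+36 = 161 > 150
    N15: 50+36 = 86 ≤ 90
    N19: 50+36 = 86 ≤ 130
    N24: 90+36 = 126 ≤ 150
Round 4 — N13 seizes.
  N13 sheds 161 L/s: no online neighbours, lost.
No further seizures.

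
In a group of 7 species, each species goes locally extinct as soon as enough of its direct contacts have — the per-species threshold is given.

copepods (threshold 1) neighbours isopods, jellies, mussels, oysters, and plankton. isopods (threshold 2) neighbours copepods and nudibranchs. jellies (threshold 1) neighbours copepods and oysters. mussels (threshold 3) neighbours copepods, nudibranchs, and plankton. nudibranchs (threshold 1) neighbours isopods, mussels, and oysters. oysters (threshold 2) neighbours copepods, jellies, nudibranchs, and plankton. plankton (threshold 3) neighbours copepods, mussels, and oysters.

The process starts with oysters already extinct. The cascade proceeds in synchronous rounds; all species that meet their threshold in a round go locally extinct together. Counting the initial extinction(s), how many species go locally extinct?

Round 1 — oysters goes locally extinct (initial).
Round 2 — checking thresholds:
  copepods: 1 of 5 neighbours ≥ 1, goes locally extinct.
  jellies: 1 of 2 neighbours ≥ 1, goes locally extinct.
  nudibranchs: 1 of 3 neighbours ≥ 1, goes locally extinct.
  plankton: 1 of 3 neighbours < 3, not yet.
Round 3 — checking thresholds:
  isopods: 2 of 2 neighbours ≥ 2, goes locally extinct.
  mussels: 2 of 3 neighbours < 3, not yet.
  plankton: 2 of 3 neighbours < 3, not yet.
Round 4 — no new extinctions; cascade stops.

5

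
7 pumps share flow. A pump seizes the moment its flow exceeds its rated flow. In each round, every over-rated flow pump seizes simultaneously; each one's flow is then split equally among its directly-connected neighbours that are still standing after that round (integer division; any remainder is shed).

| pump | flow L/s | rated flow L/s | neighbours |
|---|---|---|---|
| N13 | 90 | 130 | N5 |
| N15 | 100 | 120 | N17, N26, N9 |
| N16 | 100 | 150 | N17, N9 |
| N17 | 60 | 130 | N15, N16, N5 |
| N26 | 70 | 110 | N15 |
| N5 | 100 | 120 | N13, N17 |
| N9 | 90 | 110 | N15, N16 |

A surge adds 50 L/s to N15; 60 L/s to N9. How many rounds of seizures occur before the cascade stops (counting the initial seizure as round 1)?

Round 1 — N15 at 150 > 120; N9 at 150 > 110. N15, N9 seize.
  N15 sheds 150 L/s to N17, N26: 75 each.
    N17: 60+75 = 135 > 130
    N26: 70+75 = 145 > 110
  N9 sheds 150 L/s to N16: 150 each.
    N16: 100+150 = 250 > 150
Round 2 — N16, N17, N26 seize.
  N16 sheds 250 L/s: no online neighbours, lost.
  N17 sheds 135 L/s to N5: 135 each.
    N5: 100+135 = 235 > 120
  N26 sheds 145 L/s: no online neighbours, lost.
Round 3 — N5 seizes.
  N5 sheds 235 L/s to N13: 235 each.
    N13: 90+235 = 325 > 130
Round 4 — N13 seizes.
  N13 sheds 325 L/s: no online neighbours, lost.
No further seizures.

4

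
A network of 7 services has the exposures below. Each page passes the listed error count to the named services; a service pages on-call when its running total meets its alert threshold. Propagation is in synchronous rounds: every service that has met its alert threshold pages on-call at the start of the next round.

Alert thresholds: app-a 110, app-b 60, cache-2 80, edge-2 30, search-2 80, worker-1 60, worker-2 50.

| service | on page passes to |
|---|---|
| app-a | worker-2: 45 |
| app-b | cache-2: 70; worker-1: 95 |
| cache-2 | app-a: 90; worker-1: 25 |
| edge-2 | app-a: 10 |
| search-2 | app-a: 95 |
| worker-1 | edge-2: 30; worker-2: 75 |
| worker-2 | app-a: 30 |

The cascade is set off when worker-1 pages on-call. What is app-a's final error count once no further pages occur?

40

Round 1 — worker-1 pages on-call (initial).
  edge-2: +30 → 30 ≥ 30
  worker-2: +75 → 75 ≥ 50
Round 2 — edge-2, worker-2 page on-call.
  app-a: +10+30 → 40 < 110
No further pages.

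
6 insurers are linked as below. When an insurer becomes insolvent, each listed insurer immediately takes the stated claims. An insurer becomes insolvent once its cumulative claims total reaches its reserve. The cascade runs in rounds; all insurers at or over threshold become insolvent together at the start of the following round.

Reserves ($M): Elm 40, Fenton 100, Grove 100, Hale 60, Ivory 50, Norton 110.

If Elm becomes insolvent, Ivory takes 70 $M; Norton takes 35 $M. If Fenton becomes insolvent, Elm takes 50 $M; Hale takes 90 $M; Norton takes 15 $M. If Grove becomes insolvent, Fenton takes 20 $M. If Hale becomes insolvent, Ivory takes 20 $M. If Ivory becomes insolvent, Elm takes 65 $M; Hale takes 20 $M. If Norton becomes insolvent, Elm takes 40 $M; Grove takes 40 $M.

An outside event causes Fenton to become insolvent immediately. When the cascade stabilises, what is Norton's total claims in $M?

50

Round 1 — Fenton becomes insolvent (initial).
  Elm: +50 → 50 ≥ 40
  Hale: +90 → 90 ≥ 60
  Norton: +15 → 15 < 110
Round 2 — Elm, Hale become insolvent.
  Ivory: +70+20 → 90 ≥ 50
  Norton: +35 → 50 < 110
Round 3 — Ivory becomes insolvent.
No further insolvencies.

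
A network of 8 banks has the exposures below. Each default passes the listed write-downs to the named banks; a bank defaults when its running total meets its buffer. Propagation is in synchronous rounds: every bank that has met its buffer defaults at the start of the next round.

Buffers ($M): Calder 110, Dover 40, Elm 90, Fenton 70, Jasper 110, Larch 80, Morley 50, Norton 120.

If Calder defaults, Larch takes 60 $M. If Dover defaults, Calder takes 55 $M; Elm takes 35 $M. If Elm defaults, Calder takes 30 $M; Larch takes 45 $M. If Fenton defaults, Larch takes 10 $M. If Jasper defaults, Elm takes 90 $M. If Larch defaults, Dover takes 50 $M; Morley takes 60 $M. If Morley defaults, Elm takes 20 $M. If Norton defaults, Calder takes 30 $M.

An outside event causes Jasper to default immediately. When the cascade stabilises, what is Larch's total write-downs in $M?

45

Round 1 — Jasper defaults (initial).
  Elm: +90 → 90 ≥ 90
Round 2 — Elm defaults.
  Calder: +30 → 30 < 110
  Larch: +45 → 45 < 80
No further defaults.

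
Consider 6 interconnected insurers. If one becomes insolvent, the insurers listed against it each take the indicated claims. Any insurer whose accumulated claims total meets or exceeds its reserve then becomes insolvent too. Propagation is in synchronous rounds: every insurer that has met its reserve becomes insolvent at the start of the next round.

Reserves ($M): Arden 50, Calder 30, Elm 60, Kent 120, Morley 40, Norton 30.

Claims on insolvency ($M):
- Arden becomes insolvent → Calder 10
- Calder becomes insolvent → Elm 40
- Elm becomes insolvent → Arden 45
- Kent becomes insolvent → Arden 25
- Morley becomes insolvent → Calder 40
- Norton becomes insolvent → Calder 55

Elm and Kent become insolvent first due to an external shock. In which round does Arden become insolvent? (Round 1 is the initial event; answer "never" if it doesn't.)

2

Round 1 — Elm, Kent become insolvent (initial).
  Arden: +45+25 → 70 ≥ 50
Round 2 — Arden becomes insolvent.
  Calder: +10 → 10 < 30
No further insolvencies.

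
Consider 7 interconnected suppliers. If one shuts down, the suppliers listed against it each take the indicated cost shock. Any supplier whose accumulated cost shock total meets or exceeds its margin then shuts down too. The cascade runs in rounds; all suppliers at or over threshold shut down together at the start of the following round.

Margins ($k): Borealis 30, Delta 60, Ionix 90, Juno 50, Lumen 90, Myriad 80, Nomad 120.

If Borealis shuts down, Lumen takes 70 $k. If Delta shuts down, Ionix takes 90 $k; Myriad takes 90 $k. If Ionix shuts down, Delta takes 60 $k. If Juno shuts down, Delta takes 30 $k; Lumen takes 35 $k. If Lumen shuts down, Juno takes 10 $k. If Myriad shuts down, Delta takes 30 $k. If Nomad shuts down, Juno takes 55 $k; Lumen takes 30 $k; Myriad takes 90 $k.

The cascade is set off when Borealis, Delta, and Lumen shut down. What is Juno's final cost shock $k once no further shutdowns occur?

10

Round 1 — Borealis, Delta, Lumen shut down (initial).
  Ionix: +90 → 90 ≥ 90
  Juno: +10 → 10 < 50
  Myriad: +90 → 90 ≥ 80
Round 2 — Ionix, Myriad shut down.
No further shutdowns.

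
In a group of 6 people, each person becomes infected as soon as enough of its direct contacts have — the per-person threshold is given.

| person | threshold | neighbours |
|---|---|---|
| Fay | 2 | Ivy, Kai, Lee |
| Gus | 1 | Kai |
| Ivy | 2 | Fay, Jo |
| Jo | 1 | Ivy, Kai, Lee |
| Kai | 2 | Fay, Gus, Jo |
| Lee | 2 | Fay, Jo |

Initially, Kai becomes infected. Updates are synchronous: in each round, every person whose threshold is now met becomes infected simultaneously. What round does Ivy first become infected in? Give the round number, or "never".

Round 1 — Kai becomes infected (initial).
Round 2 — checking thresholds:
  Fay: 1 of 3 neighbours < 2, not yet.
  Gus: 1 of 1 neighbours ≥ 1, becomes infected.
  Jo: 1 of 3 neighbours ≥ 1, becomes infected.
Round 3 — no new infections; cascade stops.

never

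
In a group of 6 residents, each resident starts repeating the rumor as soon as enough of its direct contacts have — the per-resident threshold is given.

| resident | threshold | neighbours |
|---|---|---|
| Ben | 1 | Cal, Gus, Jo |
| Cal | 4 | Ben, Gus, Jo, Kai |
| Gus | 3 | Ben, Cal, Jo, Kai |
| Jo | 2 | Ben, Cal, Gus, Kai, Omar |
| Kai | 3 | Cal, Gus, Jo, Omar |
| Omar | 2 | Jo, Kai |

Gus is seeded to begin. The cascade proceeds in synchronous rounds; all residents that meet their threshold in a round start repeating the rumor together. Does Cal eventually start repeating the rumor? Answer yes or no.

no

Round 1 — Gus starts repeating the rumor (initial).
Round 2 — checking thresholds:
  Ben: 1 of 3 neighbours ≥ 1, starts repeating the rumor.
  Cal: 1 of 4 neighbours < 4, below threshold.
  Jo: 1 of 5 neighbours < 2, below threshold.
  Kai: 1 of 4 neighbours < 3, below threshold.
Round 3 — checking thresholds:
  Cal: 2 of 4 neighbours < 4, below threshold.
  Jo: 2 of 5 neighbours ≥ 2, starts repeating the rumor.
  Kai: 1 of 4 neighbours < 3, below threshold.
Round 4 — no new spreads; cascade stops.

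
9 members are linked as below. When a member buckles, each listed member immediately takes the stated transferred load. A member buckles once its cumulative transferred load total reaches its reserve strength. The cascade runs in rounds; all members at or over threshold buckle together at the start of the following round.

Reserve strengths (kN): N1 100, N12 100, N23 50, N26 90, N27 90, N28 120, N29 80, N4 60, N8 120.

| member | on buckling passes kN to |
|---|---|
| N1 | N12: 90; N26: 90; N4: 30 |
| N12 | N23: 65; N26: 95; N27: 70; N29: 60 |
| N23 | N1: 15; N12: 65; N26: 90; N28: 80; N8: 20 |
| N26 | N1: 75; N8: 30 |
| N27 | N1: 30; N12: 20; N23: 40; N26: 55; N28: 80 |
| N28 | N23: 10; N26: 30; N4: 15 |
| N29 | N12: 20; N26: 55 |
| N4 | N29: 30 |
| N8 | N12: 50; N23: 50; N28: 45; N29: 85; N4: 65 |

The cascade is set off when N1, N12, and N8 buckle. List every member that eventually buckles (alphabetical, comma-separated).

N1, N12, N23, N26, N28, N29, N4, N8

Round 1 — N1, N12, N8 buckle (initial).
  N23: +65+50 → 115 ≥ 50
  N26: +90+95 → 185 ≥ 90
  N27: +70 → 70 < 90
  N28: +45 → 45 < 120
  N29: +60+85 → 145 ≥ 80
  N4: +30+65 → 95 ≥ 60
Round 2 — N23, N26, N29, N4 buckle.
  N28: +80 → 125 ≥ 120
Round 3 — N28 buckles.
No further bucklings.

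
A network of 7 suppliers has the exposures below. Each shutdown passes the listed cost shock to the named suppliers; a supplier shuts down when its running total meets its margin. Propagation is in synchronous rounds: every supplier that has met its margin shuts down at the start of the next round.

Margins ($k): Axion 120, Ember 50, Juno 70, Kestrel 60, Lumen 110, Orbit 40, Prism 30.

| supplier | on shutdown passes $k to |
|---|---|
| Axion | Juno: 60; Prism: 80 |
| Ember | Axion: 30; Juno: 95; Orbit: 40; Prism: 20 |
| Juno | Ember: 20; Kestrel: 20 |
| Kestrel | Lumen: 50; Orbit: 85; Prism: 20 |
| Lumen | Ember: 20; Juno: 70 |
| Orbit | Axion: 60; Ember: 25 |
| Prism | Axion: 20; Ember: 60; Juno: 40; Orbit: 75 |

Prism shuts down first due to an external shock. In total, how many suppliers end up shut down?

4

Round 1 — Prism shuts down (initial).
  Axion: +20 → 20 < 120
  Ember: +60 → 60 ≥ 50
  Juno: +40 → 40 < 70
  Orbit: +75 → 75 ≥ 40
Round 2 — Ember, Orbit shut down.
  Axion: +30+60 → 110 < 120
  Juno: +95 → 135 ≥ 70
Round 3 — Juno shuts down.
  Kestrel: +20 → 20 < 60
No further shutdowns.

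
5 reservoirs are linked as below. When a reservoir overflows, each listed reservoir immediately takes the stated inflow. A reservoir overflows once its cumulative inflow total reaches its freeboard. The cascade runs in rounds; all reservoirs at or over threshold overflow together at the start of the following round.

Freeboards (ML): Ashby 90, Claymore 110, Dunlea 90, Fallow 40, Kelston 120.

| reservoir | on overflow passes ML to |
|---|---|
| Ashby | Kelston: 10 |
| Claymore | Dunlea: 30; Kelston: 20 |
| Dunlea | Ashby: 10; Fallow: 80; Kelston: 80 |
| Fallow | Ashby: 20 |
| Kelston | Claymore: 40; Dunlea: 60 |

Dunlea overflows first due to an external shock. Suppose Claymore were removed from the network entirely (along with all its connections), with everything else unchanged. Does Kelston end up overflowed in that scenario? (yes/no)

no

With Claymore removed:
Round 1 — Dunlea overflows (initial).
  Ashby: +10 → 10 < 90
  Fallow: +80 → 80 ≥ 40
  Kelston: +80 → 80 < 120
Round 2 — Fallow overflows.
  Ashby: +20 → 30 < 90
No further overflows.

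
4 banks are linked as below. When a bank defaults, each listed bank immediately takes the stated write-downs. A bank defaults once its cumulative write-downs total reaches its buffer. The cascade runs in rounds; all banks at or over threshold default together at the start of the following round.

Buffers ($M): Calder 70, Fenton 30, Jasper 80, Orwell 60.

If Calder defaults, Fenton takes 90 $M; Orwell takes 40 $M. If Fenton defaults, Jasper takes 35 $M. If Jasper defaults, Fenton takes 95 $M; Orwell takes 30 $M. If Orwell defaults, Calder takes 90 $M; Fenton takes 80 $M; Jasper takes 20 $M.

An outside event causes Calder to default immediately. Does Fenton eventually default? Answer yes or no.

yes

Round 1 — Calder defaults (initial).
  Fenton: +90 → 90 ≥ 30
  Orwell: +40 → 40 < 60
Round 2 — Fenton defaults.
  Jasper: +35 → 35 < 80
No further defaults.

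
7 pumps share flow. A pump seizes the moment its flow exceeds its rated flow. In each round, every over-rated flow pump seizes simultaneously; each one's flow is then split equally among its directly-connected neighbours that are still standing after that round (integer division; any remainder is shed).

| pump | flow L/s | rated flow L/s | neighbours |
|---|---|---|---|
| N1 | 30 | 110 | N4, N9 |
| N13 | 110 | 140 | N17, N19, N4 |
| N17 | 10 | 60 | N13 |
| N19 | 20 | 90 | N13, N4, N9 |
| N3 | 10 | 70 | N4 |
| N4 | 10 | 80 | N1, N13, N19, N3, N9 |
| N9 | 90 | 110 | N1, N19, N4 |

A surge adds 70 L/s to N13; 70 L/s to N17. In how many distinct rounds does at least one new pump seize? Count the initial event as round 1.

Round 1 — N13 at 180 > 140; N17 at 80 > 60. N13, N17 seize.
  N13 sheds 180 L/s to N19, N4: 90 each.
    N19: 20+90 = 110 > 90
    N4: 10+90 = 100 > 80
  N17 sheds 80 L/s: no online neighbours, lost.
Round 2 — N19, N4 seize.
  N19 sheds 110 L/s to N9: 110 each.
    N9: 90+110 = 200 > 110
  N4 sheds 100 L/s to N1, N3, N9: 33 each (1 lost).
    N1: 30+33 = 63 ≤ 110
    N3: 10+33 = 43 ≤ 70
    N9: 200+33 = 233 > 110
Round 3 — N9 seizes.
  N9 sheds 233 L/s to N1: 233 each.
    N1: 63+233 = 296 > 110
Round 4 — N1 seizes.
  N1 sheds 296 L/s: no online neighbours, lost.
No further seizures.

4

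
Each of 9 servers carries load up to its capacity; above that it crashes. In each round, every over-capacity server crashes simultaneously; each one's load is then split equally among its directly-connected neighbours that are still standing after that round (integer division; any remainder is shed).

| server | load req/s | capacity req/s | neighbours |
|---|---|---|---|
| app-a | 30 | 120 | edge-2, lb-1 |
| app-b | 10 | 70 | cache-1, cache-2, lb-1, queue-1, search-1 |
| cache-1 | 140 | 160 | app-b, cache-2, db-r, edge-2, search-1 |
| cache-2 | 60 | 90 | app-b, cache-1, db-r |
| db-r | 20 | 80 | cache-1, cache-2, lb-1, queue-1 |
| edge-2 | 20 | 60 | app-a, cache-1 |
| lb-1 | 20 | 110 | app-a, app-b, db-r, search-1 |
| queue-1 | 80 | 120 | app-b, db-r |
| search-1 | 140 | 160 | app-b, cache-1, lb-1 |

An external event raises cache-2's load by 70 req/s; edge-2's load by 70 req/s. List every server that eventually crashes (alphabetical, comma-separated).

Round 1 — cache-2 at 130 > 90; edge-2 at 90 > 60. cache-2, edge-2 crash.
  cache-2 sheds 130 req/s to app-b, cache-1, db-r: 43 each (1 lost).
    app-b: 10+43 = 53 ≤ 70
    cache-1: 140+43 = 183 > 160
    db-r: 20+43 = 63 ≤ 80
  edge-2 sheds 90 req/s to app-a, cache-1: 45 each.
    app-a: 30+45 = 75 ≤ 120
    cache-1: 183+45 = 228 > 160
Round 2 — cache-1 crashes.
  cache-1 sheds 228 req/s to app-b, db-r, search-1: 76 each.
    app-b: 53+76 = 129 > 70
    db-r: 63+76 = 139 > 80
    search-1: 140+76 = 216 > 160
Round 3 — app-b, db-r, search-1 crash.
  app-b sheds 129 req/s to lb-1, queue-1: 64 each (1 lost).
    lb-1: 20+64 = 84 ≤ 110
    queue-1: 80+64 = 144 > 120
  db-r sheds 139 req/s to lb-1, queue-1: 69 each (1 lost).
    lb-1: 84+69 = 153 > 110
    queue-1: 144+69 = 213 > 120
  search-1 sheds 216 req/s to lb-1: 216 each.
    lb-1: 153+216 = 369 > 110
Round 4 — lb-1, queue-1 crash.
  lb-1 sheds 369 req/s to app-a: 369 each.
    app-a: 75+369 = 444 > 120
  queue-1 sheds 213 req/s: no online neighbours, lost.
Round 5 — app-a crashes.
  app-a sheds 444 req/s: no online neighbours, lost.
No further crashes.

app-a, app-b, cache-1, cache-2, db-r, edge-2, lb-1, queue-1, search-1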